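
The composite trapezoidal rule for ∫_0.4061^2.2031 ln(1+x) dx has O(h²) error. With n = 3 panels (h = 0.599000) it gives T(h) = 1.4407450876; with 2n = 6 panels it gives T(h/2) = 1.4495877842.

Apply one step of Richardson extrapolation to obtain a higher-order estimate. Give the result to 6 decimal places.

r = 2, so 2^r = 4.
Top: 4(1.4495877842) − (1.4407450876) = 4.3576060492
Denominator 4 − 1 = 3.
So the Richardson estimate is 1.4525353497.
Gap between inputs: 8.843e-03; correction applied: +0.0029475655.

1.452535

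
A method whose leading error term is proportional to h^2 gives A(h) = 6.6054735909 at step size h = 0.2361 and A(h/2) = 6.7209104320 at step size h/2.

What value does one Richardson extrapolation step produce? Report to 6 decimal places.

Order 2 gives 2^r = 4 and 2^r − 1 = 3.
4*6.7209104320 = 26.8836417280; 26.8836417280 − 6.6054735909 = 20.2781681371
Extrapolated: 20.2781681371 / 3 = 6.7593893790

6.759389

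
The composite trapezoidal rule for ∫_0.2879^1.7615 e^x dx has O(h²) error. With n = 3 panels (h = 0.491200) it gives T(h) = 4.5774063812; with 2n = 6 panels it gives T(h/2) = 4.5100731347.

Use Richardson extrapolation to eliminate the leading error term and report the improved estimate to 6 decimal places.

4.487629

Method order is 2; weight 2^2 = 4.
Weighted: 18.0402925388 − 4.5774063812 = 13.4628861576
Divide by 2^2 − 1 = 3.
13.4628861576 ÷ 3 = 4.4876287192
Correction |R − A(h/2)| = 2.244e-02; gap |A(h/2) − A(h)| = 6.733e-02.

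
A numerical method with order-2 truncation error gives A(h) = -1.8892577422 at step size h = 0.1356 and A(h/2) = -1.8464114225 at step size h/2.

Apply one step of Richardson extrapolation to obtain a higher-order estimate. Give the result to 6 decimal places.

-1.832129

The method has order 2: 2^2 = 4.
4 × (-1.8464114225) = -7.3856456900; subtract (-1.8892577422) → -5.4963879478
Divide by 2^2 − 1 = 3.
(4 × (-1.8464114225) − (-1.8892577422))/(4 − 1) = -1.8321293159
Gap between inputs: 4.285e-02; correction applied: +0.0142821066.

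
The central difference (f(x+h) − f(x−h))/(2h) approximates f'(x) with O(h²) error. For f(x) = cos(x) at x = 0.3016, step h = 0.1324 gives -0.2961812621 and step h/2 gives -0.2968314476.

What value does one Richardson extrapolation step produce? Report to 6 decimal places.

Leading term ∝ h^2; use weight 4 = 2^2.
4×(-0.2968314476) = -1.1873257904; subtract (-0.2961812621) → -0.8911445283
(-0.8911445283) ÷ 3 = -0.2970481761
Gap between inputs: 6.502e-04; correction applied: −0.0002167285.

-0.297048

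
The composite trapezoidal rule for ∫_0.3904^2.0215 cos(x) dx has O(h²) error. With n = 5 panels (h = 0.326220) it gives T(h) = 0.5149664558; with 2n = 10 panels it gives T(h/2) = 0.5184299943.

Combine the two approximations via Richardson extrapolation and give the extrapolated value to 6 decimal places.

Error is O(h^2); halving h shrinks it by 2^2 = 4.
4 × 0.5184299943 = 2.0737199772; subtract 0.5149664558 → 1.5587535214
Divide by 2^2 − 1 = 3.
R = 1.5587535214/3 = 0.5195845071
Shift from A(h/2): +0.0011545128.

0.519585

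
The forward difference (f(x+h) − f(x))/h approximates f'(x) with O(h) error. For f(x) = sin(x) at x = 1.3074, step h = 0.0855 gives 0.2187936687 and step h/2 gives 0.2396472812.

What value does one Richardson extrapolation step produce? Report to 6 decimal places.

0.260501

The method has order 1: 2^1 = 2.
Weighted: 0.4792945624 − 0.2187936687 = 0.2605008937
(2·0.2396472812 − 0.2187936687)/(2 − 1) = 0.2605008937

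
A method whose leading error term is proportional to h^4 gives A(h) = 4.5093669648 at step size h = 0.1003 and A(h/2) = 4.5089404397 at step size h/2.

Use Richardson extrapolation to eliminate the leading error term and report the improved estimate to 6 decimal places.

4.508912

r = 4, so 2^r = 16.
Numerator 16 × A(h/2) − A(h) = 16 × 4.5089404397 − 4.5093669648 = 67.6336800704
Divide by 2^4 − 1 = 15.
Extrapolated: 67.6336800704 / 15 = 4.5089120047
Correction |R − A(h/2)| = 2.844e-05; gap |A(h/2) − A(h)| = 4.265e-04.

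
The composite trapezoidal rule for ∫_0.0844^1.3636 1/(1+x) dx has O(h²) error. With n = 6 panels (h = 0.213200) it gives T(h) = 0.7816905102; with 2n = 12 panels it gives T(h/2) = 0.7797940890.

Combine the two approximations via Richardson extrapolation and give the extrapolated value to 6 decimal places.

0.779162

Order 2 gives 2^r = 4 and 2^r − 1 = 3.
2^2*A(h/2) = 3.1191763560; minus A(h) gives 2.3374858458.
(4*0.7797940890 − 0.7816905102)/(4 − 1) = 0.7791619486
Gap between inputs: 1.896e-03; correction applied: −0.0006321404.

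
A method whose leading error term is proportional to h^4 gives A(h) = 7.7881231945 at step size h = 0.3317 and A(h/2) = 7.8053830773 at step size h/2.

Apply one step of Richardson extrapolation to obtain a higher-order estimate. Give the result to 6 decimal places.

7.806534

r = 4: numerator weight 16, denominator 15.
Difference of the inputs: 7.8053830773 − 7.7881231945 = 0.0172598828
Divide by 2^4 − 1 = 15: 0.0172598828/15 = 0.0011506589
R = 7.8053830773 + 0.0011506589 = 7.8065337362
Correction |R − A(h/2)| = 1.151e-03; gap |A(h/2) − A(h)| = 1.726e-02.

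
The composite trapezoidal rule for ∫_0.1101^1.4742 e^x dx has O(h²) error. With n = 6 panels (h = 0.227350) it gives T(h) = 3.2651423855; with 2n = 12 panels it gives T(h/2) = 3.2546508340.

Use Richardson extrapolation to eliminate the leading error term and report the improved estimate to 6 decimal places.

3.251154

r = 2, so 2^r = 4.
4 × 3.2546508340 − 3.2651423855 = 9.7534609505
(4 × 3.2546508340 − 3.2651423855)/(4 − 1) = 3.2511536502
Shift from A(h/2): −0.0034971838.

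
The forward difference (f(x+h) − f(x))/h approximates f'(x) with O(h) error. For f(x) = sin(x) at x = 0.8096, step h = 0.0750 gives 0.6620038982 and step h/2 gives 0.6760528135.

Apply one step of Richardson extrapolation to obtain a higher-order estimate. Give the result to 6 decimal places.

0.690102

Error is O(h^1); halving h shrinks it by 2^1 = 2.
Top: 2(0.6760528135) − (0.6620038982) = 0.6901017288
R = 0.6901017288/1 = 0.6901017288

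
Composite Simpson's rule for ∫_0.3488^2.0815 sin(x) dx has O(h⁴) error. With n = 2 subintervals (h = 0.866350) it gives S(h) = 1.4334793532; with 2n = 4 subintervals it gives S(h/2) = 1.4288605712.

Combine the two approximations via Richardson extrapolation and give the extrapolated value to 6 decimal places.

1.428553

Order 4 gives 2^r = 16 and 2^r − 1 = 15.
A(h/2) − A(h) = 1.4288605712 − 1.4334793532 = -0.0046187820
Divide by 2^4 − 1 = 15: (-0.0046187820)/15 = -0.0003079188
R = A(h/2) + (A(h/2) − A(h))/15 = 1.4288605712 − 0.0003079188 = 1.4285526524
Correction |R − A(h/2)| = 3.079e-04; gap |A(h/2) − A(h)| = 4.619e-03.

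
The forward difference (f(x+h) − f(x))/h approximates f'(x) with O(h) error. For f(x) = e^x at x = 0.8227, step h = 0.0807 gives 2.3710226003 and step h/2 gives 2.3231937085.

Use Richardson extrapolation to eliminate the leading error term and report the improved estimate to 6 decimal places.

2.275365

r = 1, so 2^r = 2.
Numerator 2*A(h/2) − A(h) = 2*2.3231937085 − 2.3710226003 = 2.2753648167
Divide by 2^1 − 1 = 1.
Extrapolated: 2.2753648167 / 1 = 2.2753648167
Gap between inputs: 4.783e-02; correction applied: −0.0478288918.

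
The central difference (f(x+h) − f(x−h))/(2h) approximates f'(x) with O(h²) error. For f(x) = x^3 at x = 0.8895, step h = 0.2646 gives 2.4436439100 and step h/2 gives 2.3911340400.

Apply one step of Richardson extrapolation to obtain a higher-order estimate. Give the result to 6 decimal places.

Method order is 2; weight 2^2 = 4.
4·2.3911340400 = 9.5645361600; 9.5645361600 − 2.4436439100 = 7.1208922500
Divide by 2^2 − 1 = 3.
(4·2.3911340400 − 2.4436439100)/(4 − 1) = 2.3736307500

2.373631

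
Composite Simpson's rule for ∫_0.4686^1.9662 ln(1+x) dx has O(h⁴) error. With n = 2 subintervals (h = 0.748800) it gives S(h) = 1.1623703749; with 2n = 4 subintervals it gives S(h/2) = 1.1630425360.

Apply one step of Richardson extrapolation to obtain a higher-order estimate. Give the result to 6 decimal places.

1.163087

With r = 4 the leading error scales as h^4, so the weight is 2^4 = 16.
Top: 16(1.1630425360) − (1.1623703749) = 17.4463102011
Extrapolated: 17.4463102011 / 15 = 1.1630873467
Shift from A(h/2): +0.0000448107.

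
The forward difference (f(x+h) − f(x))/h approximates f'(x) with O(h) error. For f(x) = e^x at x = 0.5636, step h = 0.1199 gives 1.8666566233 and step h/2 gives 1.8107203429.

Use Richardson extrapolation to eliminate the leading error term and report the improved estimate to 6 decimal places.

1.754784

Method order is 1; weight 2^1 = 2.
2 × 1.8107203429 = 3.6214406858; 3.6214406858 − 1.8666566233 = 1.7547840625
Divide by 2^1 − 1 = 1.
Result: 1.7547840625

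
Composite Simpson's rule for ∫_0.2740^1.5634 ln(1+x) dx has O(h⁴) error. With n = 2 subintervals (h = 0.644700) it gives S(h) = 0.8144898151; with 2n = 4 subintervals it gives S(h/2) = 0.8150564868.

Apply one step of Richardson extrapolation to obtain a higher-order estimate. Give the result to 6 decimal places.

Method order is 4; weight 2^4 = 16.
16·0.8150564868 = 13.0409037888; 13.0409037888 − 0.8144898151 = 12.2264139737
12.2264139737 ÷ 15 = 0.8150942649

0.815094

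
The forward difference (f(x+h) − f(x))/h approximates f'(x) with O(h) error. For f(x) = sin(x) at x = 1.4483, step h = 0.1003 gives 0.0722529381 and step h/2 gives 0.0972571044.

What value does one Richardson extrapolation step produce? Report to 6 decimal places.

Error is O(h^1); halving h shrinks it by 2^1 = 2.
2·0.0972571044 = 0.1945142088; 0.1945142088 − 0.0722529381 = 0.1222612707
Divide by 2^1 − 1 = 1.
R = 0.1222612707/1 = 0.1222612707
Gap between inputs: 2.500e-02; correction applied: +0.0250041663.

0.122261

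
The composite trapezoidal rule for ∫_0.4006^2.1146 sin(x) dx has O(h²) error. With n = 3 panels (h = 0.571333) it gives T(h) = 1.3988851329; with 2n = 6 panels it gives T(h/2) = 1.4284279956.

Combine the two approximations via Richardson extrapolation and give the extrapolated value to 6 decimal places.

r = 2, so 2^r = 4.
Numerator 4×A(h/2) − A(h) = 4×1.4284279956 − 1.3988851329 = 4.3148268495
4.3148268495 ÷ 3 = 1.4382756165

1.438276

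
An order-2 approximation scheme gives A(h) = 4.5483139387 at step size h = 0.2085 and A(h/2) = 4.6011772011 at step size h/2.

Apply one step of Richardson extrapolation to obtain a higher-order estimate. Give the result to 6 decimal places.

The method has order 2: 2^2 = 4.
4 × 4.6011772011 − 4.5483139387 = 13.8563948657
13.8563948657 ÷ 3 = 4.6187982886
Gap between inputs: 5.286e-02; correction applied: +0.0176210875.

4.618798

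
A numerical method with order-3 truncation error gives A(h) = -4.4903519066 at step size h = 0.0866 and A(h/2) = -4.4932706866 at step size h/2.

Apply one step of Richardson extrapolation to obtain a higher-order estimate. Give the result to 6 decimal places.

-4.493688

r = 3, so 2^r = 8.
8 × (-4.4932706866) = -35.9461654928; subtract (-4.4903519066) → -31.4558135862
Denominator 8 − 1 = 7.
Result: -4.4936876552
Shift from A(h/2): −0.0004169686.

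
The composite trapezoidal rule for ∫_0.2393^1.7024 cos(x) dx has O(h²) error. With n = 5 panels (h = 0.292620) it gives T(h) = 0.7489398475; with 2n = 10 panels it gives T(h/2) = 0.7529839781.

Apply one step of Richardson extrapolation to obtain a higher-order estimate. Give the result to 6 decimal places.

0.754332

Leading term ∝ h^2; use weight 4 = 2^2.
4 × 0.7529839781 = 3.0119359124; subtract 0.7489398475 → 2.2629960649
R = 2.2629960649/3 = 0.7543320216
Gap between inputs: 4.044e-03; correction applied: +0.0013480435.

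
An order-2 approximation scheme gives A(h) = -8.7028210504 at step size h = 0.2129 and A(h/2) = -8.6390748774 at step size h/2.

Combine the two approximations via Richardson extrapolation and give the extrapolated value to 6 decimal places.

-8.617826

Order 2 gives 2^r = 4 and 2^r − 1 = 3.
Difference of the inputs: -8.6390748774 − (-8.7028210504) = 0.0637461730
Correction (A(h/2) − A(h))/(4 − 1) = 0.0637461730/3 = 0.0212487243
R = -8.6390748774 + 0.0212487243 = -8.6178261531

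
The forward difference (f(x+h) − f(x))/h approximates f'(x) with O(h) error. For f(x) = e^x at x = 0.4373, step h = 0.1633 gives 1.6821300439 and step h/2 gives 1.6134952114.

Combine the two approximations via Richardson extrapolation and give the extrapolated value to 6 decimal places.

1.544860

With r = 1 the leading error scales as h^1, so the weight is 2^1 = 2.
2*1.6134952114 = 3.2269904228; subtract 1.6821300439 → 1.5448603789
Denominator 2 − 1 = 1.
R = 1.5448603789/1 = 1.5448603789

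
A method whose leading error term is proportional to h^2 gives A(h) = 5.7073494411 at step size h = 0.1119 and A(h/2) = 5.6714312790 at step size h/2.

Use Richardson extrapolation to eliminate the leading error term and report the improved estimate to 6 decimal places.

5.659459

With r = 2 the leading error scales as h^2, so the weight is 2^2 = 4.
Top: 4(5.6714312790) − (5.7073494411) = 16.9783756749
Divide by 2^2 − 1 = 3.
So the Richardson estimate is 5.6594585583.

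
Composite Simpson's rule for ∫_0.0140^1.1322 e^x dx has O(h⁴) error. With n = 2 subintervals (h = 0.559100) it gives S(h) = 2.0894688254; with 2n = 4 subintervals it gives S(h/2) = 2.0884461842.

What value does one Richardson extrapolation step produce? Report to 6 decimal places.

2.088378

Method order is 4; weight 2^4 = 16.
16*2.0884461842 = 33.4151389472; 33.4151389472 − 2.0894688254 = 31.3256701218
Denominator 16 − 1 = 15.
(16*2.0884461842 − 2.0894688254)/(16 − 1) = 2.0883780081
Gap between inputs: 1.023e-03; correction applied: −0.0000681761.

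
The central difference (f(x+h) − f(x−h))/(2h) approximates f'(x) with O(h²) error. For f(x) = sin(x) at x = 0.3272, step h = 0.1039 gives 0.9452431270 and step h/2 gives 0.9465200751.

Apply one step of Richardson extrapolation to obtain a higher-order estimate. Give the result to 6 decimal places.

Method order is 2; weight 2^2 = 4.
Numerator 4 × A(h/2) − A(h) = 4 × 0.9465200751 − 0.9452431270 = 2.8408371734
(4 × 0.9465200751 − 0.9452431270)/(4 − 1) = 0.9469457245

0.946946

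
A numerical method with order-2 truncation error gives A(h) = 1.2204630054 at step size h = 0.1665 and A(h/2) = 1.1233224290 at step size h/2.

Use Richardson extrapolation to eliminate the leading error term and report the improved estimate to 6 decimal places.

Order 2 gives 2^r = 4 and 2^r − 1 = 3.
Numerator 4*A(h/2) − A(h) = 4*1.1233224290 − 1.2204630054 = 3.2728267106
(4*1.1233224290 − 1.2204630054)/(4 − 1) = 1.0909422369

1.090942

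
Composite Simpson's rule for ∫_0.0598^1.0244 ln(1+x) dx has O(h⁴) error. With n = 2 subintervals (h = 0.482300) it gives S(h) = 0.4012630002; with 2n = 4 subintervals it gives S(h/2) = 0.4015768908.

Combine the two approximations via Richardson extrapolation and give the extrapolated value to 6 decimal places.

0.401598

Error is O(h^4); halving h shrinks it by 2^4 = 16.
Difference of the inputs: 0.4015768908 − 0.4012630002 = 0.0003138906
Correction (A(h/2) − A(h))/(16 − 1) = 0.0003138906/15 = 0.0000209260
R = 0.4015768908 + 0.0000209260 = 0.4015978168
Shift from A(h/2): +0.0000209260.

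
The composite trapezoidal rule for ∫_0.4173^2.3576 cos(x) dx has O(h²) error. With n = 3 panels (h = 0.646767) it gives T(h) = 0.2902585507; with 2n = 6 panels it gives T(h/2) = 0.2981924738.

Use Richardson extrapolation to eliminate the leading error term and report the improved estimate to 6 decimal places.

0.300837

The method has order 2: 2^2 = 4.
4*0.2981924738 = 1.1927698952; subtract 0.2902585507 → 0.9025113445
(4*0.2981924738 − 0.2902585507)/(4 − 1) = 0.3008371148
Correction |R − A(h/2)| = 2.645e-03; gap |A(h/2) − A(h)| = 7.934e-03.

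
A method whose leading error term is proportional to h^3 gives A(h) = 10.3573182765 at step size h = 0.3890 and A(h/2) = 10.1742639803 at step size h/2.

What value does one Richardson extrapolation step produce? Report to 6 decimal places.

With r = 3 the leading error scales as h^3, so the weight is 2^3 = 8.
A(h/2) − A(h) = 10.1742639803 − 10.3573182765 = -0.1830542962
Correction (A(h/2) − A(h))/(8 − 1) = (-0.1830542962)/7 = -0.0261506137
R = A(h/2) + (A(h/2) − A(h))/7 = 10.1742639803 − 0.0261506137 = 10.1481133666

10.148113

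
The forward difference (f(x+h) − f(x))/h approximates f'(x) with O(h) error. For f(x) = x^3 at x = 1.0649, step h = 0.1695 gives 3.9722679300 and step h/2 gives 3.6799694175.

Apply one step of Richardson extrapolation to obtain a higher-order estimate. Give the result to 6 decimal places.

r = 1: numerator weight 2, denominator 1.
Top: 2(3.6799694175) − (3.9722679300) = 3.3876709050
Extrapolated: 3.3876709050 / 1 = 3.3876709050

3.387671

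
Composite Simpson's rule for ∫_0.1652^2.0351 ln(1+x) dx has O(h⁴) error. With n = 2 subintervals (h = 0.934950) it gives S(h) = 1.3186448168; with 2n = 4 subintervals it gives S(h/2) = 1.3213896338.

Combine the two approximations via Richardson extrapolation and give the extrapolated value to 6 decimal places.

Method order is 4; weight 2^4 = 16.
16*1.3213896338 − 1.3186448168 = 19.8235893240
Denominator 16 − 1 = 15.
(16*1.3213896338 − 1.3186448168)/(16 − 1) = 1.3215726216

1.321573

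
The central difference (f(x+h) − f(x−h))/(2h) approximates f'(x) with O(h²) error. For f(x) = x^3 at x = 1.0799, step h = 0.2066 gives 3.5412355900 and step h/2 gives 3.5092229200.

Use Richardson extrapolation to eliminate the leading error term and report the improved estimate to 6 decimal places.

The method has order 2: 2^2 = 4.
Difference of the inputs: 3.5092229200 − 3.5412355900 = -0.0320126700
Correction (A(h/2) − A(h))/(4 − 1) = (-0.0320126700)/3 = -0.0106708900
R = 3.5092229200 − 0.0106708900 = 3.4985520300
Gap between inputs: 3.201e-02; correction applied: −0.0106708900.

3.498552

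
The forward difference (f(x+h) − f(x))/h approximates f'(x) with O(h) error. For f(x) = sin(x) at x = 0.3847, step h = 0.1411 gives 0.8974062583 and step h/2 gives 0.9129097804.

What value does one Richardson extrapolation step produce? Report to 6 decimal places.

Order 1 gives 2^r = 2 and 2^r − 1 = 1.
Weighted: 1.8258195608 − 0.8974062583 = 0.9284133025
Denominator 2 − 1 = 1.
Result: 0.9284133025

0.928413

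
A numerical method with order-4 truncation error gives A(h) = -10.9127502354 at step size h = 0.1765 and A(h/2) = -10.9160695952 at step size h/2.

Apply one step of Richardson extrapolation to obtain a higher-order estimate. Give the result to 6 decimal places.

-10.916291

The method has order 4: 2^4 = 16.
2^4*A(h/2) = -174.6571135232; minus A(h) gives -163.7443632878.
Divide by 2^4 − 1 = 15.
R = (-163.7443632878)/15 = -10.9162908859
Correction |R − A(h/2)| = 2.213e-04; gap |A(h/2) − A(h)| = 3.319e-03.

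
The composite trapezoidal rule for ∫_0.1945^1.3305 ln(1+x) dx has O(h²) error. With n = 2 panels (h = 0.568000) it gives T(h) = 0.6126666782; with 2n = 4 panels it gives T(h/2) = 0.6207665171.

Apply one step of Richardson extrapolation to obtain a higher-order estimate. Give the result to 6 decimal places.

The method has order 2: 2^2 = 4.
2^2·A(h/2) = 2.4830660684; minus A(h) gives 1.8703993902.
Denominator 4 − 1 = 3.
So the Richardson estimate is 0.6234664634.

0.623466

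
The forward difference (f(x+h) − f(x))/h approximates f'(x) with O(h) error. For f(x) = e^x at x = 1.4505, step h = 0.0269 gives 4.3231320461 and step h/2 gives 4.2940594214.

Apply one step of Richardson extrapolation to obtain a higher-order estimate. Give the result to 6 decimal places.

4.264987

r = 1, so 2^r = 2.
2×4.2940594214 = 8.5881188428; subtract 4.3231320461 → 4.2649867967
Denominator 2 − 1 = 1.
(2×4.2940594214 − 4.3231320461)/(2 − 1) = 4.2649867967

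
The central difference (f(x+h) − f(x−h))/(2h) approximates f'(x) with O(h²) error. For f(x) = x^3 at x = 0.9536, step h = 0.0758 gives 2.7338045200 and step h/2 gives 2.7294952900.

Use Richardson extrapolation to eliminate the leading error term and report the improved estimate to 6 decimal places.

Method order is 2; weight 2^2 = 4.
Weighted: 10.9179811600 − 2.7338045200 = 8.1841766400
(4×2.7294952900 − 2.7338045200)/(4 − 1) = 2.7280588800
Shift from A(h/2): −0.0014364100.

2.728059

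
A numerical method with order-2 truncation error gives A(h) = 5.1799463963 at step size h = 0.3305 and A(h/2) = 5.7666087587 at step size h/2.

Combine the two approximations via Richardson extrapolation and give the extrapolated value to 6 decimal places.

5.962163

With r = 2 the leading error scales as h^2, so the weight is 2^2 = 4.
4·5.7666087587 = 23.0664350348; 23.0664350348 − 5.1799463963 = 17.8864886385
(4·5.7666087587 − 5.1799463963)/(4 − 1) = 5.9621628795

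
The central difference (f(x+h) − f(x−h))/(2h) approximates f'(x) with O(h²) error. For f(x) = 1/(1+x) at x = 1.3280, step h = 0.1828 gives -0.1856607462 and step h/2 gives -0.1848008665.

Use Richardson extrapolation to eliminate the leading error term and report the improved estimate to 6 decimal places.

r = 2: numerator weight 4, denominator 3.
4 × (-0.1848008665) = -0.7392034660; subtract (-0.1856607462) → -0.5535427198
Extrapolated: (-0.5535427198) / 3 = -0.1845142399
Correction |R − A(h/2)| = 2.866e-04; gap |A(h/2) − A(h)| = 8.599e-04.

-0.184514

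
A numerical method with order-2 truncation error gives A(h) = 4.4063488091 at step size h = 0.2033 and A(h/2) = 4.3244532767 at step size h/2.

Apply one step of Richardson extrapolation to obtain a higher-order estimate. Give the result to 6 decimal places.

4.297155

Order 2 gives 2^r = 4 and 2^r − 1 = 3.
Top: 4(4.3244532767) − (4.4063488091) = 12.8914642977
Extrapolated: 12.8914642977 / 3 = 4.2971547659
Gap between inputs: 8.190e-02; correction applied: −0.0272985108.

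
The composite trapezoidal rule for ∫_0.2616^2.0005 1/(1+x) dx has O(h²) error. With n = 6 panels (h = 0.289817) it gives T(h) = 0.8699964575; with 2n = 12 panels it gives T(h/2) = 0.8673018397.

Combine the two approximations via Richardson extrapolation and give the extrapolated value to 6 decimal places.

r = 2, so 2^r = 4.
4·0.8673018397 = 3.4692073588; subtract 0.8699964575 → 2.5992109013
(4·0.8673018397 − 0.8699964575)/(4 − 1) = 0.8664036338
Gap between inputs: 2.695e-03; correction applied: −0.0008982059.

0.866404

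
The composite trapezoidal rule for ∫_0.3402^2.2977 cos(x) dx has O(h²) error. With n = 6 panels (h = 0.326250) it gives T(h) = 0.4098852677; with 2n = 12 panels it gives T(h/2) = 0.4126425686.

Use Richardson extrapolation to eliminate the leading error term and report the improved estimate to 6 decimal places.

0.413562

Error is O(h^2); halving h shrinks it by 2^2 = 4.
Numerator 4·A(h/2) − A(h) = 4·0.4126425686 − 0.4098852677 = 1.2406850067
1.2406850067 ÷ 3 = 0.4135616689
Correction |R − A(h/2)| = 9.191e-04; gap |A(h/2) − A(h)| = 2.757e-03.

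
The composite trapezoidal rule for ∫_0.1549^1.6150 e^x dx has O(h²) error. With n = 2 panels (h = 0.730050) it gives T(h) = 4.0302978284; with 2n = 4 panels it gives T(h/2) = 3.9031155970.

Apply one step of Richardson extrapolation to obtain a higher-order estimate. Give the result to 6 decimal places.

3.860722

Order 2 gives 2^r = 4 and 2^r − 1 = 3.
4×3.9031155970 − 4.0302978284 = 11.5821645596
Denominator 4 − 1 = 3.
11.5821645596 ÷ 3 = 3.8607215199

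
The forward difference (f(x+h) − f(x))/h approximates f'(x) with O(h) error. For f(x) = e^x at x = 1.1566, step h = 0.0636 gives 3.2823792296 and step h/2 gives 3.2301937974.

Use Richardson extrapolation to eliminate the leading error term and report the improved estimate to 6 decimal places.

3.178008

Order 1 gives 2^r = 2 and 2^r − 1 = 1.
2·3.2301937974 = 6.4603875948; subtract 3.2823792296 → 3.1780083652
3.1780083652 ÷ 1 = 3.1780083652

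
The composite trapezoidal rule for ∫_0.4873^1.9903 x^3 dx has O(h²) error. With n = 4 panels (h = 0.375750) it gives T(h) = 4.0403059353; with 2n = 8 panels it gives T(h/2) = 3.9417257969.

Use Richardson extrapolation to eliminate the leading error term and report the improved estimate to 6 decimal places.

3.908866

Order 2 gives 2^r = 4 and 2^r − 1 = 3.
4 × 3.9417257969 = 15.7669031876; subtract 4.0403059353 → 11.7265972523
Denominator 4 − 1 = 3.
11.7265972523 ÷ 3 = 3.9088657508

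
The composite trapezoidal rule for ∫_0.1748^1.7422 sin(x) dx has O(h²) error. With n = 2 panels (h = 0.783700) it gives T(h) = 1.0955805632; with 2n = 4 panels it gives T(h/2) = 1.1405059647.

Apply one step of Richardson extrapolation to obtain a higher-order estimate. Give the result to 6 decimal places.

1.155481

Order 2 gives 2^r = 4 and 2^r − 1 = 3.
2^2·A(h/2) = 4.5620238588; minus A(h) gives 3.4664432956.
3.4664432956 ÷ 3 = 1.1554810985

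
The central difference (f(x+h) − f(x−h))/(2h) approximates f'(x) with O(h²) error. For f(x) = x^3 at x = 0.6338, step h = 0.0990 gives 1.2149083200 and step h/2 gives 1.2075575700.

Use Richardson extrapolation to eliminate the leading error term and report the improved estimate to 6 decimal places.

Method order is 2; weight 2^2 = 4.
Weighted: 4.8302302800 − 1.2149083200 = 3.6153219600
R = 3.6153219600/3 = 1.2051073200
Correction |R − A(h/2)| = 2.450e-03; gap |A(h/2) − A(h)| = 7.351e-03.

1.205107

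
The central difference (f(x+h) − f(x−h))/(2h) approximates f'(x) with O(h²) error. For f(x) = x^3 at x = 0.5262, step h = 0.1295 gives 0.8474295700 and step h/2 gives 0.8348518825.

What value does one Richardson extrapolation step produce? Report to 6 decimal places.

The method has order 2: 2^2 = 4.
Weighted: 3.3394075300 − 0.8474295700 = 2.4919779600
2.4919779600 ÷ 3 = 0.8306593200

0.830659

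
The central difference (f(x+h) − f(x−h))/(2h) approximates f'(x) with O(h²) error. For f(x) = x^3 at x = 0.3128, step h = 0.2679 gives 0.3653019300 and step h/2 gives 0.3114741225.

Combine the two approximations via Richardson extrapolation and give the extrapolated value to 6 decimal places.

0.293532

Method order is 2; weight 2^2 = 4.
4 × 0.3114741225 − 0.3653019300 = 0.8805945600
0.8805945600 ÷ 3 = 0.2935315200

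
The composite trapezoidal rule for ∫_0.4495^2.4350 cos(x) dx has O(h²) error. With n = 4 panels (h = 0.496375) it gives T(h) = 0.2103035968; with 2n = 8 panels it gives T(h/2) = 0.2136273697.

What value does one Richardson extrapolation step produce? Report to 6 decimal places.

Error is O(h^2); halving h shrinks it by 2^2 = 4.
2^2*A(h/2) = 0.8545094788; minus A(h) gives 0.6442058820.
Divide by 2^2 − 1 = 3.
Extrapolated: 0.6442058820 / 3 = 0.2147352940

0.214735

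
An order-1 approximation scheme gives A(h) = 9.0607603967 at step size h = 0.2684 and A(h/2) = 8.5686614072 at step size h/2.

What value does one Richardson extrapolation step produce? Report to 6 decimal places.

8.076562

Method order is 1; weight 2^1 = 2.
Difference of the inputs: 8.5686614072 − 9.0607603967 = -0.4920989895
Divide by 2^1 − 1 = 1: (-0.4920989895)/1 = -0.4920989895
R = A(h/2) + (A(h/2) − A(h))/1 = 8.5686614072 − 0.4920989895 = 8.0765624177
Shift from A(h/2): −0.4920989895.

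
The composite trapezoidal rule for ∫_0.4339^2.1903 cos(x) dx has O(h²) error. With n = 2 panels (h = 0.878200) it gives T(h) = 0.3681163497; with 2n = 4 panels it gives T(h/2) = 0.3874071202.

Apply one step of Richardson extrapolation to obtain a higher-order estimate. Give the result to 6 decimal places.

0.393837

Order 2 gives 2^r = 4 and 2^r − 1 = 3.
Numerator 4·A(h/2) − A(h) = 4·0.3874071202 − 0.3681163497 = 1.1815121311
R = 1.1815121311/3 = 0.3938373770
Gap between inputs: 1.929e-02; correction applied: +0.0064302568.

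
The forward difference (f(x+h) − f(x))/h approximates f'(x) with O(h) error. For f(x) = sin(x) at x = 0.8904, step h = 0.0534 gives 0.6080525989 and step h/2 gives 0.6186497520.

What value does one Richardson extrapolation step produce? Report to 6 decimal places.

r = 1: numerator weight 2, denominator 1.
2×0.6186497520 − 0.6080525989 = 0.6292469051
Divide by 2^1 − 1 = 1.
0.6292469051 ÷ 1 = 0.6292469051
Correction |R − A(h/2)| = 1.060e-02; gap |A(h/2) − A(h)| = 1.060e-02.

0.629247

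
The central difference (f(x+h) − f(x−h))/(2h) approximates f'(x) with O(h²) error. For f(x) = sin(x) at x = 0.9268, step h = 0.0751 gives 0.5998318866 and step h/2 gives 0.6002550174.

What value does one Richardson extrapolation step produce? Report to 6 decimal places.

0.600396

Leading term ∝ h^2; use weight 4 = 2^2.
Difference of the inputs: 0.6002550174 − 0.5998318866 = 0.0004231308
Correction (A(h/2) − A(h))/(4 − 1) = 0.0004231308/3 = 0.0001410436
R = A(h/2) + (A(h/2) − A(h))/3 = 0.6002550174 + 0.0001410436 = 0.6003960610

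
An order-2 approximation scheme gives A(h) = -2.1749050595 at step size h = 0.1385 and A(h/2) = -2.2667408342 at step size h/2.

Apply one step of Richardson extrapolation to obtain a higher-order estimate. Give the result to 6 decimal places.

-2.297353

r = 2: numerator weight 4, denominator 3.
Top: 4(-2.2667408342) − (-2.1749050595) = -6.8920582773
Denominator 4 − 1 = 3.
(-6.8920582773) ÷ 3 = -2.2973527591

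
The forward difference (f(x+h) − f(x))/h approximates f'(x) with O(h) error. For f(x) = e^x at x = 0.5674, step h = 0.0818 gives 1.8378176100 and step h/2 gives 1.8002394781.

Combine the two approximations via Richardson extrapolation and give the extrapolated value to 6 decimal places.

1.762661

With r = 1 the leading error scales as h^1, so the weight is 2^1 = 2.
2·1.8002394781 = 3.6004789562; 3.6004789562 − 1.8378176100 = 1.7626613462
R = 1.7626613462/1 = 1.7626613462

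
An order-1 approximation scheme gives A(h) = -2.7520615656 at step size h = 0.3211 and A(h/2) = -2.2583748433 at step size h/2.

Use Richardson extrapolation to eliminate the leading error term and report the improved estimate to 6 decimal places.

r = 1, so 2^r = 2.
Difference of the inputs: -2.2583748433 − (-2.7520615656) = 0.4936867223
Correction (A(h/2) − A(h))/(2 − 1) = 0.4936867223/1 = 0.4936867223
R = -2.2583748433 + 0.4936867223 = -1.7646881210

-1.764688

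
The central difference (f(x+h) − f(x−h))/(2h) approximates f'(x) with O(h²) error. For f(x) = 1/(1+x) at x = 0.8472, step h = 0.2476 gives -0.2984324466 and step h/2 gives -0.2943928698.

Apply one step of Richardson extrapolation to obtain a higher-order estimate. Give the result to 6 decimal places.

Method order is 2; weight 2^2 = 4.
A(h/2) − A(h) = -0.2943928698 − (-0.2984324466) = 0.0040395768
Divide by 2^2 − 1 = 3: 0.0040395768/3 = 0.0013465256
R = -0.2943928698 + 0.0013465256 = -0.2930463442

-0.293046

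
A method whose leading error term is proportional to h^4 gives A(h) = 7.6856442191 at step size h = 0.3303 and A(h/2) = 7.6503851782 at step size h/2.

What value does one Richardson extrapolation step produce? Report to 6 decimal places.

7.648035

With r = 4 the leading error scales as h^4, so the weight is 2^4 = 16.
2^4·A(h/2) = 122.4061628512; minus A(h) gives 114.7205186321.
(16·7.6503851782 − 7.6856442191)/(16 − 1) = 7.6480345755
Correction |R − A(h/2)| = 2.351e-03; gap |A(h/2) − A(h)| = 3.526e-02.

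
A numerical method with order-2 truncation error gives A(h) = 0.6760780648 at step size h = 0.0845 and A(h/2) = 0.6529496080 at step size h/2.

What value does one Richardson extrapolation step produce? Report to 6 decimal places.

0.645240

Method order is 2; weight 2^2 = 4.
4*0.6529496080 = 2.6117984320; 2.6117984320 − 0.6760780648 = 1.9357203672
Divide by 2^2 − 1 = 3.
Extrapolated: 1.9357203672 / 3 = 0.6452401224
Correction |R − A(h/2)| = 7.709e-03; gap |A(h/2) − A(h)| = 2.313e-02.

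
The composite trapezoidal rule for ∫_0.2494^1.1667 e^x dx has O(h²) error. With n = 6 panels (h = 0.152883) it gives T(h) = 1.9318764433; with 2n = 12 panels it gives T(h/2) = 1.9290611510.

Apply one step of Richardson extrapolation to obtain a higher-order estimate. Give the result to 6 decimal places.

1.928123

With r = 2 the leading error scales as h^2, so the weight is 2^2 = 4.
4×1.9290611510 = 7.7162446040; subtract 1.9318764433 → 5.7843681607
R = 5.7843681607/3 = 1.9281227202
Correction |R − A(h/2)| = 9.384e-04; gap |A(h/2) − A(h)| = 2.815e-03.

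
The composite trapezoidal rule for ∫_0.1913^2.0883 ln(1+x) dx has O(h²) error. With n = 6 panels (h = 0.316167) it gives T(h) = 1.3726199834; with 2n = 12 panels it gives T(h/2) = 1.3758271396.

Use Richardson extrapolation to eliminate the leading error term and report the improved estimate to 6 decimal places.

1.376896

r = 2: numerator weight 4, denominator 3.
Numerator 4·A(h/2) − A(h) = 4·1.3758271396 − 1.3726199834 = 4.1306885750
4.1306885750 ÷ 3 = 1.3768961917
Correction |R − A(h/2)| = 1.069e-03; gap |A(h/2) − A(h)| = 3.207e-03.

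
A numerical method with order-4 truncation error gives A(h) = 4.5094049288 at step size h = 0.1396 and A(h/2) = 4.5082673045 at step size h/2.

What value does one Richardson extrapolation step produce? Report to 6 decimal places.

Method order is 4; weight 2^4 = 16.
16·4.5082673045 − 4.5094049288 = 67.6228719432
Divide by 2^4 − 1 = 15.
Result: 4.5081914629

4.508191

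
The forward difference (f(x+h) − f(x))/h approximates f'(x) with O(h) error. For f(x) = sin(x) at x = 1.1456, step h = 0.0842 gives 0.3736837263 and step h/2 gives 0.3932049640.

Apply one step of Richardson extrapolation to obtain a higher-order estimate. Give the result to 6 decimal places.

Leading term ∝ h^1; use weight 2 = 2^1.
2 × 0.3932049640 = 0.7864099280; 0.7864099280 − 0.3736837263 = 0.4127262017
Divide by 2^1 − 1 = 1.
So the Richardson estimate is 0.4127262017.
Correction |R − A(h/2)| = 1.952e-02; gap |A(h/2) − A(h)| = 1.952e-02.

0.412726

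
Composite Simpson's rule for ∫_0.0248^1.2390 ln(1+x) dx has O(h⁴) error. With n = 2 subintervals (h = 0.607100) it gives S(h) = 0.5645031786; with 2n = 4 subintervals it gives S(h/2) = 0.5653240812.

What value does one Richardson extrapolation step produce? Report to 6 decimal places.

r = 4: numerator weight 16, denominator 15.
16*0.5653240812 − 0.5645031786 = 8.4806821206
Extrapolated: 8.4806821206 / 15 = 0.5653788080

0.565379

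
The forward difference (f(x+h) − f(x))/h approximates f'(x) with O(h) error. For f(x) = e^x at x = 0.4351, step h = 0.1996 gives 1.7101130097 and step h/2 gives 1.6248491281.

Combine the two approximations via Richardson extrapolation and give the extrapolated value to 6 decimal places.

The method has order 1: 2^1 = 2.
Difference of the inputs: 1.6248491281 − 1.7101130097 = -0.0852638816
Divide by 2^1 − 1 = 1: (-0.0852638816)/1 = -0.0852638816
R = A(h/2) + (A(h/2) − A(h))/1 = 1.6248491281 − 0.0852638816 = 1.5395852465
Gap between inputs: 8.526e-02; correction applied: −0.0852638816.

1.539585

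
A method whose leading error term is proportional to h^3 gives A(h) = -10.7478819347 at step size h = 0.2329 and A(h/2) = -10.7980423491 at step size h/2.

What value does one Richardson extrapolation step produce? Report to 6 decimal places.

-10.805208

With r = 3 the leading error scales as h^3, so the weight is 2^3 = 8.
8 × (-10.7980423491) = -86.3843387928; (-86.3843387928) − (-10.7478819347) = -75.6364568581
Denominator 8 − 1 = 7.
Extrapolated: (-75.6364568581) / 7 = -10.8052081226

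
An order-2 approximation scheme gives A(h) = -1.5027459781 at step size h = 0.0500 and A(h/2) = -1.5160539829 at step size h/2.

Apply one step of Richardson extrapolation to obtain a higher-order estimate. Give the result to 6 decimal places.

The method has order 2: 2^2 = 4.
Difference of the inputs: -1.5160539829 − (-1.5027459781) = -0.0133080048
Correction (A(h/2) − A(h))/(4 − 1) = (-0.0133080048)/3 = -0.0044360016
R = -1.5160539829 − 0.0044360016 = -1.5204899845

-1.520490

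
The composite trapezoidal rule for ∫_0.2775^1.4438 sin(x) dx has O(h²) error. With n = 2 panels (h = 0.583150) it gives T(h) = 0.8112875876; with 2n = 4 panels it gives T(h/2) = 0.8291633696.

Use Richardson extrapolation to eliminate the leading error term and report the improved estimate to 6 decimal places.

0.835122

r = 2, so 2^r = 4.
A(h/2) − A(h) = 0.8291633696 − 0.8112875876 = 0.0178757820
Divide by 2^2 − 1 = 3: 0.0178757820/3 = 0.0059585940
R = 0.8291633696 + 0.0059585940 = 0.8351219636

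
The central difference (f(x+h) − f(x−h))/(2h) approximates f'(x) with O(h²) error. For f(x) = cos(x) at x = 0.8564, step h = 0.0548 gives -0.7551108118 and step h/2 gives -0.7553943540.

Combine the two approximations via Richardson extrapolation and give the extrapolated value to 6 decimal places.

-0.755489

r = 2, so 2^r = 4.
4·(-0.7553943540) = -3.0215774160; (-3.0215774160) − (-0.7551108118) = -2.2664666042
Divide by 2^2 − 1 = 3.
Extrapolated: (-2.2664666042) / 3 = -0.7554888681
Correction |R − A(h/2)| = 9.451e-05; gap |A(h/2) − A(h)| = 2.835e-04.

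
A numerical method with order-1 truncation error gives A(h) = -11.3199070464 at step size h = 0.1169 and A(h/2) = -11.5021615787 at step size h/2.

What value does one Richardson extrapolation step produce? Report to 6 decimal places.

The method has order 1: 2^1 = 2.
2 × (-11.5021615787) = -23.0043231574; subtract (-11.3199070464) → -11.6844161110
R = (-11.6844161110)/1 = -11.6844161110

-11.684416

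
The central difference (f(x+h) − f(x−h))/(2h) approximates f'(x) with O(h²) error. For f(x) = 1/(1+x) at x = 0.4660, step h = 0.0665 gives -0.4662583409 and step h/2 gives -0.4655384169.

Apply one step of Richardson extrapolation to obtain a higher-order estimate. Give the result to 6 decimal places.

-0.465298

Error is O(h^2); halving h shrinks it by 2^2 = 4.
Weighted: (-1.8621536676) − (-0.4662583409) = -1.3958953267
Divide by 2^2 − 1 = 3.
Result: -0.4652984422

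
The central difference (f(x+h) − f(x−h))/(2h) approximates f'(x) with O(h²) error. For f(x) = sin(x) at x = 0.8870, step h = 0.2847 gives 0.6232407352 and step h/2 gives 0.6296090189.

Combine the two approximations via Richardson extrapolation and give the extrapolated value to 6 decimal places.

Order 2 gives 2^r = 4 and 2^r − 1 = 3.
Numerator 4·A(h/2) − A(h) = 4·0.6296090189 − 0.6232407352 = 1.8951953404
1.8951953404 ÷ 3 = 0.6317317801

0.631732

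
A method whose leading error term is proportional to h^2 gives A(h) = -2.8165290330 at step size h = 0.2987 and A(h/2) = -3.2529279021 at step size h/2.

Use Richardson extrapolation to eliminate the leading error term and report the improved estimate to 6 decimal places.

-3.398394

With r = 2 the leading error scales as h^2, so the weight is 2^2 = 4.
4·(-3.2529279021) = -13.0117116084; (-13.0117116084) − (-2.8165290330) = -10.1951825754
Extrapolated: (-10.1951825754) / 3 = -3.3983941918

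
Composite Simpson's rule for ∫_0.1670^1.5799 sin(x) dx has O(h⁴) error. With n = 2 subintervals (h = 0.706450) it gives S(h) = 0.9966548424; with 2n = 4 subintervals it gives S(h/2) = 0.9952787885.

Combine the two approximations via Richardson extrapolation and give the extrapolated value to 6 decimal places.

r = 4: numerator weight 16, denominator 15.
16×0.9952787885 = 15.9244606160; 15.9244606160 − 0.9966548424 = 14.9278057736
Denominator 16 − 1 = 15.
So the Richardson estimate is 0.9951870516.

0.995187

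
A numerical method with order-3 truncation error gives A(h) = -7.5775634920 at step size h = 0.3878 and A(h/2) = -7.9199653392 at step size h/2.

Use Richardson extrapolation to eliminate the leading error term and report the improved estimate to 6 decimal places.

With r = 3 the leading error scales as h^3, so the weight is 2^3 = 8.
8·(-7.9199653392) = -63.3597227136; (-63.3597227136) − (-7.5775634920) = -55.7821592216
Divide by 2^3 − 1 = 7.
(8·(-7.9199653392) − (-7.5775634920))/(8 − 1) = -7.9688798888

-7.968880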